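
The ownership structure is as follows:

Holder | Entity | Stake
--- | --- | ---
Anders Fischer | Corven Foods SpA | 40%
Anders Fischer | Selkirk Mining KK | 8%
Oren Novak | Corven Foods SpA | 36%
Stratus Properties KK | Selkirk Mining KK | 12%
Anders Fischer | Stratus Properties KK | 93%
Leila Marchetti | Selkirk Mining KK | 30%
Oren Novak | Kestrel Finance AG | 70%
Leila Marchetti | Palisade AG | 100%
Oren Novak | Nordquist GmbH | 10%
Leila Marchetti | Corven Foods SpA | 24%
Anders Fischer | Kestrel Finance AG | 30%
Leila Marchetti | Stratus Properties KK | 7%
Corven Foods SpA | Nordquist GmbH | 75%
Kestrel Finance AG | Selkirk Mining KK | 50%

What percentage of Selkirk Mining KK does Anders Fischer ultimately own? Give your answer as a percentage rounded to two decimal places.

Anders reaches Selkirk along 3 paths.
Via Stratus: 93% × 12% = 11.16%.
Via Kestrel: 30% × 50% = 15%.
Direct stake: 8% = 8%.
Total: 11.16% + 15% + 8% = 34.16%.

34.16%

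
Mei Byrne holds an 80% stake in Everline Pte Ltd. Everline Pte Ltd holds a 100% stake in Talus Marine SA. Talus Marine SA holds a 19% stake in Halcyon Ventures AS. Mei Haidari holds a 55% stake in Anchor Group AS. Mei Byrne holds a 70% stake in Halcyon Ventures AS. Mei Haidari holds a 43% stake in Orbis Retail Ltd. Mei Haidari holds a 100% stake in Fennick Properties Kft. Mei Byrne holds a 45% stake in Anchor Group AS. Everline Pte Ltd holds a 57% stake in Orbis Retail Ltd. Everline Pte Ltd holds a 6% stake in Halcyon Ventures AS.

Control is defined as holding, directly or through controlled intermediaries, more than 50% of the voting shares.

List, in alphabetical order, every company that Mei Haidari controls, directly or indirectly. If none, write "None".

Mei Haidari holds 55% of Anchor, so Mei Haidari controls Anchor.
Mei Haidari holds 100% of Fennick, so Mei Haidari controls Fennick.
No other company's threshold is met.

Anchor Group AS, Fennick Properties Kft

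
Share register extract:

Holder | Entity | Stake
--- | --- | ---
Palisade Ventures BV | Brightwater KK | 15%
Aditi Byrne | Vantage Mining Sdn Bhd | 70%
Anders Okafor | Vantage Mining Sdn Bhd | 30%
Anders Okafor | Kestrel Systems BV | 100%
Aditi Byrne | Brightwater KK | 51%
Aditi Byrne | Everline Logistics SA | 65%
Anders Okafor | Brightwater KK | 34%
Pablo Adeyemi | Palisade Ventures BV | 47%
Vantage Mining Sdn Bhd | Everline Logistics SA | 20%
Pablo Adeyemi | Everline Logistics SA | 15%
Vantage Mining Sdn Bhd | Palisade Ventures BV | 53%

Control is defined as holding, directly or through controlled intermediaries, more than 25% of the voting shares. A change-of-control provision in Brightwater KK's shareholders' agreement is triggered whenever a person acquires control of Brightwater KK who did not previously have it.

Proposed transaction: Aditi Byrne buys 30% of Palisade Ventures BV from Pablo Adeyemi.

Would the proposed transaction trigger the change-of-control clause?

The purchase adds only to Aditi's holdings (Pablo's stake shrinks), so Aditi is the only person who could newly come to control Brightwater.
Aditi holds 70% of Vantage, so Aditi controls Vantage.
Vantage holds 53% of Palisade, so Aditi controls Palisade.
Palisade and Aditi together hold 15% + 51% = 66% of Brightwater, so Aditi controls Brightwater.
So Aditi already controls Brightwater before the transaction.
After the purchase, Aditi holds 30% of Palisade directly, and Pablo's stake falls to 17%.
Aditi controlled Brightwater already, so this is not a new person acquiring control; every other person's position is unchanged or reduced.
No new person acquires control, so the clause is not triggered.

No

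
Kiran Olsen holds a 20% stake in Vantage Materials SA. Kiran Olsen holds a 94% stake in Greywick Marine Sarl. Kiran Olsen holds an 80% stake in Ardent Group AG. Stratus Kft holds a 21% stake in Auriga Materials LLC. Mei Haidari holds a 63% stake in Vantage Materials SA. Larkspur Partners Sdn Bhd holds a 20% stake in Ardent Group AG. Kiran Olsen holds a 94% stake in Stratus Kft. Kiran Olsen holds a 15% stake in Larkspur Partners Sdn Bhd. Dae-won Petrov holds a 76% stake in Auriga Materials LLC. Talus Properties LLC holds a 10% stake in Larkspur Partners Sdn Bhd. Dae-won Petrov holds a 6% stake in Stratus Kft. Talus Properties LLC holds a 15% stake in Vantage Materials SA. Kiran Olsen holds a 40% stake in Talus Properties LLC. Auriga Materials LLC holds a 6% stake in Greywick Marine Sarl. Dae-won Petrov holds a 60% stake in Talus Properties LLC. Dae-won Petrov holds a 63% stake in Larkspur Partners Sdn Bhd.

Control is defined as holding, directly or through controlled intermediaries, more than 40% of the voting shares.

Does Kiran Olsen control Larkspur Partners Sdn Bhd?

Kiran holds 94% of Stratus, so Kiran controls Stratus.
Kiran holds 80% of Ardent, so Kiran controls Ardent.
Kiran holds 94% of Greywick, so Kiran controls Greywick.
In Larkspur, Kiran's side holds only 15%, not > 40%.
So Kiran does not control Larkspur.

No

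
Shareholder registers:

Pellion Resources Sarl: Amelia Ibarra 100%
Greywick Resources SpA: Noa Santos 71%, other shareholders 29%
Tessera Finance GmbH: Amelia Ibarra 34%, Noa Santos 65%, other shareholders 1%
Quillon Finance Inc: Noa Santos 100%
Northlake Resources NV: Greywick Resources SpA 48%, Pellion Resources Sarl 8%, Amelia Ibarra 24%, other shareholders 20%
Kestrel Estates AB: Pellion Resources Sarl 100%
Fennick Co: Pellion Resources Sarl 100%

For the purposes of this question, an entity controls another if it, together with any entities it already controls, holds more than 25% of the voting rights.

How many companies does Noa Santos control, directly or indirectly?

Noa holds 71% of Greywick, so Noa controls Greywick.
Noa holds 65% of Tessera, so Noa controls Tessera.
Noa holds 100% of Quillon, so Noa controls Quillon.
Greywick holds 48% of Northlake, so Noa controls Northlake.
No other company's threshold is met.
Noa controls 4 companies.

4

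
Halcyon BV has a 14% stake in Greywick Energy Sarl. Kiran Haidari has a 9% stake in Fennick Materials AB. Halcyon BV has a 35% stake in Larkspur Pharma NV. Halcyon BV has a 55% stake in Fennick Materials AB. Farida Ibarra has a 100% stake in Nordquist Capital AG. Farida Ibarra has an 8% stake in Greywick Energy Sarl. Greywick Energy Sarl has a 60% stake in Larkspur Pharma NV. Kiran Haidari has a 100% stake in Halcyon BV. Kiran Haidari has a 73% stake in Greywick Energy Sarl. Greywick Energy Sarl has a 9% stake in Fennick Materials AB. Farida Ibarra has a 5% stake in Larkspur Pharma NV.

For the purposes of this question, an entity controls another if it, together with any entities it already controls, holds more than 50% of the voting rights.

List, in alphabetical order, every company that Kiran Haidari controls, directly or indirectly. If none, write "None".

Fennick Materials AB, Greywick Energy Sarl, Halcyon BV, Larkspur Pharma NV

Kiran holds 100% of Halcyon, so Kiran controls Halcyon.
Halcyon and Kiran together hold 14% + 73% = 87% of Greywick, so Kiran controls Greywick.
Halcyon and Greywick and Kiran together hold 55% + 9% + 9% = 73% of Fennick, so Kiran controls Fennick.
Halcyon and Greywick together hold 35% + 60% = 95% of Larkspur, so Kiran controls Larkspur.
No other company's threshold is met.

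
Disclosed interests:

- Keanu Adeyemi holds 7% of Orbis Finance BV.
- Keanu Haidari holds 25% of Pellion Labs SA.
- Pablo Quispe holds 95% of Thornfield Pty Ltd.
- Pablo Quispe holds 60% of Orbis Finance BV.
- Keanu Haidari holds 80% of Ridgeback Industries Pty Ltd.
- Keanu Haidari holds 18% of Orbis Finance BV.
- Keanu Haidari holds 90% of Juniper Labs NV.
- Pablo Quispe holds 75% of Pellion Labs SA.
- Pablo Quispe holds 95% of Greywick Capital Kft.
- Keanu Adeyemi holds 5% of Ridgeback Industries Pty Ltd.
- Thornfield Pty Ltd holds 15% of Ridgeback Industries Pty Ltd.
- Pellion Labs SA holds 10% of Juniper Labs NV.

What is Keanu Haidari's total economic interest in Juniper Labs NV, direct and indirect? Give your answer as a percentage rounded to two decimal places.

92.50%

Keanu Haidari reaches Juniper along 2 paths.
Via Pellion: 25% × 10% = 2.5%.
Direct stake: 90% = 90%.
Total: 2.5% + 90% = 92.5%.
Rounded: 92.50%.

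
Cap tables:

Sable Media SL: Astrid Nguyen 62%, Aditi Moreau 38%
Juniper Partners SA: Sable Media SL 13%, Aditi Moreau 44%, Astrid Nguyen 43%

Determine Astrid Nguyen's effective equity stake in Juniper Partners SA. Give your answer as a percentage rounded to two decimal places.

Astrid reaches Juniper along 2 paths.
Via Sable: 62% × 13% = 8.06%.
Direct stake: 43% = 43%.
Total: 8.06% + 43% = 51.06%.

51.06%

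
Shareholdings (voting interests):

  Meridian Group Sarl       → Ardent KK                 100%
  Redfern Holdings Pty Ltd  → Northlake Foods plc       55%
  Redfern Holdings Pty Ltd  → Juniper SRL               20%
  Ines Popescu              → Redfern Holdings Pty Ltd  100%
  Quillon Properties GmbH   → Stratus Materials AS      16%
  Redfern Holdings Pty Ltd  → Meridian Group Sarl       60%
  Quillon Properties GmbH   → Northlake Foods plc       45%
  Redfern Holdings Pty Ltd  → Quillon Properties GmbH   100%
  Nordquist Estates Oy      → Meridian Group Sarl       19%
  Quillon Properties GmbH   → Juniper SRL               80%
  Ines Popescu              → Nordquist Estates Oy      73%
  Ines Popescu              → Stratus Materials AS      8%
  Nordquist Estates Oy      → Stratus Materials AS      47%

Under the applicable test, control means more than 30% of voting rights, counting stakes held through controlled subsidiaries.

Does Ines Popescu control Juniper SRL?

Ines holds 100% of Redfern, so Ines controls Redfern.
Redfern holds 100% of Quillon, so Ines controls Quillon.
Quillon and Redfern together hold 80% + 20% = 100% of Juniper, so Ines controls Juniper.

Yes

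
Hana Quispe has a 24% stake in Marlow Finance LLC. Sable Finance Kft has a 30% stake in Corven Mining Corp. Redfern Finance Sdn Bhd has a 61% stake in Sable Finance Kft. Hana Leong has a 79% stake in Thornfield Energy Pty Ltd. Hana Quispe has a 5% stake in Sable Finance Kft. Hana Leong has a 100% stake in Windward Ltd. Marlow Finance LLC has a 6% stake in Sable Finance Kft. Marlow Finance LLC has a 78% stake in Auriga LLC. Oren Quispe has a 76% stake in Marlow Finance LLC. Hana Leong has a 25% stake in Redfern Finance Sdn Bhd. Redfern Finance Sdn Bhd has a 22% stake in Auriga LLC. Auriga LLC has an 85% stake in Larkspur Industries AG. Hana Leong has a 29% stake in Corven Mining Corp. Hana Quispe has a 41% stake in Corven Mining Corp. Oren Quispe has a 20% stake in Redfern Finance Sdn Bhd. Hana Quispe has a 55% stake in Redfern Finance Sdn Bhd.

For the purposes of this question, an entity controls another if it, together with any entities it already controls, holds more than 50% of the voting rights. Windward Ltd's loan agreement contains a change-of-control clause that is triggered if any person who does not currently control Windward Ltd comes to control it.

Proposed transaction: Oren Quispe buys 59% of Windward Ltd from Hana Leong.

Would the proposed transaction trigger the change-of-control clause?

Yes

The purchase adds only to Oren's holdings (Hana Leong's stake shrinks), so Oren is the only person who could newly come to control Windward.
Oren holds 76% of Marlow, so Oren controls Marlow.
Marlow holds 78% of Auriga, so Oren controls Auriga.
Auriga holds 85% of Larkspur, so Oren controls Larkspur.
Neither Oren nor any entity Oren controls holds any voting interest in Windward.
So before the transaction, Oren does not control Windward.
After the purchase, Oren holds 59% of Windward directly, and Hana Leong's stake falls to 41%.
Oren holds 59% of Windward, so Oren controls Windward.
Oren did not control Windward before and does after, so the clause is triggered.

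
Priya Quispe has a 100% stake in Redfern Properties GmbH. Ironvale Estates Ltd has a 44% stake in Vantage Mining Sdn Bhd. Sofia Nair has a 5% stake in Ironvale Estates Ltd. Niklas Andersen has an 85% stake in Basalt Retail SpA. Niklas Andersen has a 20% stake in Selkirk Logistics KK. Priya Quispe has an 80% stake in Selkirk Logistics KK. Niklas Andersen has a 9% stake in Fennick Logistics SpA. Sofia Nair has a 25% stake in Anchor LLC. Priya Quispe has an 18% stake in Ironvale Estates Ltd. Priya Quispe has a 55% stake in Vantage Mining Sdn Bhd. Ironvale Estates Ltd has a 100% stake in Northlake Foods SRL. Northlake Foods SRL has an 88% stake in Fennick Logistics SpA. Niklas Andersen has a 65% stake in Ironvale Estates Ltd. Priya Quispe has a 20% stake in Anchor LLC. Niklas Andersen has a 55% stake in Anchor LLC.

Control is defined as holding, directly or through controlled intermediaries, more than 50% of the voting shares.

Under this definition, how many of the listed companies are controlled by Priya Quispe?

Priya holds 100% of Redfern, so Priya controls Redfern.
Priya holds 55% of Vantage, so Priya controls Vantage.
Priya holds 80% of Selkirk, so Priya controls Selkirk.
No other company's threshold is met.
Priya controls 3 companies.

3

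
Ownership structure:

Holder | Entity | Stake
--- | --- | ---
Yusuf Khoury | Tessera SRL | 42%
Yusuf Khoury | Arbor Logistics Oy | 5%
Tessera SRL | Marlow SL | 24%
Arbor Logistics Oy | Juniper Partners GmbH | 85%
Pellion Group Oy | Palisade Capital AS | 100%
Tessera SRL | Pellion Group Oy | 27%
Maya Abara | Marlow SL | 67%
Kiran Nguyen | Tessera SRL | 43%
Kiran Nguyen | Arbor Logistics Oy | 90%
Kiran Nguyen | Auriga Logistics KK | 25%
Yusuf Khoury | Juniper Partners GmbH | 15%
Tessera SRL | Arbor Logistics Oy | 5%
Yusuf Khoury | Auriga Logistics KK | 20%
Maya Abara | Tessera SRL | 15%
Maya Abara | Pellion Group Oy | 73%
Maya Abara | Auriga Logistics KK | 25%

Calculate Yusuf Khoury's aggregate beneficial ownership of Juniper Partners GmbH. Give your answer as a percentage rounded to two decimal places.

Yusuf reaches Juniper along 3 paths.
Via Tessera → Arbor: 42% × 5% × 85% = 1.785%.
Via Arbor: 5% × 85% = 4.25%.
Direct stake: 15% = 15%.
Total: 1.785% + 4.25% + 15% = 21.035%.
Rounded: 21.04%.

21.04%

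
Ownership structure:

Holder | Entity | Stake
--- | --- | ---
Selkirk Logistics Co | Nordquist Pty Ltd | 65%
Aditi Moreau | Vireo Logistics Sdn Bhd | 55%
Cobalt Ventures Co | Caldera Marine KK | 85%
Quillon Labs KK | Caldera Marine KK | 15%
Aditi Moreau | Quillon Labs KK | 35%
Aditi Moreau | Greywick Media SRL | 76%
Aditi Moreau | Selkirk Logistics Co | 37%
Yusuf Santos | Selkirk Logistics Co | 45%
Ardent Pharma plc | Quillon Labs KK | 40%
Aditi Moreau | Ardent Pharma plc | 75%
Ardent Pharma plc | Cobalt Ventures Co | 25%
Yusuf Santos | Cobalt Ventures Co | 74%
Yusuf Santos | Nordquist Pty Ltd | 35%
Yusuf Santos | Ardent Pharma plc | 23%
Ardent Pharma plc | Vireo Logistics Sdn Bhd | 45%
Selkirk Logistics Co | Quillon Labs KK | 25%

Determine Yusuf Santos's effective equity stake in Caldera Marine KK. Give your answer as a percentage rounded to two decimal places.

Yusuf reaches Caldera along 4 paths.
Via Cobalt: 74% × 85% = 62.9%.
Via Ardent → Cobalt: 23% × 25% × 85% = 4.8875%.
Via Selkirk → Quillon: 45% × 25% × 15% = 1.6875%.
Via Ardent → Quillon: 23% × 40% × 15% = 1.38%.
Total: 62.9% + 4.8875% + 1.6875% + 1.38% = 70.855%.
Rounded: 70.86%.

70.86%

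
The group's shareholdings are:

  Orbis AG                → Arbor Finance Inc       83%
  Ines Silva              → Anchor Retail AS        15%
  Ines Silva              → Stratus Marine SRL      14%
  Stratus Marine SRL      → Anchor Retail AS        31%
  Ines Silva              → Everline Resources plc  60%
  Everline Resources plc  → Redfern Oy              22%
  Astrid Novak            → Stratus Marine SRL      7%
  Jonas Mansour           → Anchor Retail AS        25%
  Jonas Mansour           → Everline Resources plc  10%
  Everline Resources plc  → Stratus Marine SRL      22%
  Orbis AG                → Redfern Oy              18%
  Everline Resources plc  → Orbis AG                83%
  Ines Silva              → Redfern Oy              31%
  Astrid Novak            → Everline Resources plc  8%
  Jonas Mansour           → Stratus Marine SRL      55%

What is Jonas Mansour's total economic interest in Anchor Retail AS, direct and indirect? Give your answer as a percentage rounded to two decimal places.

Jonas reaches Anchor along 3 paths.
Via Everline → Stratus: 10% × 22% × 31% = 0.682%.
Via Stratus: 55% × 31% = 17.05%.
Direct stake: 25% = 25%.
Total: 0.682% + 17.05% + 25% = 42.732%.
Rounded: 42.73%.

42.73%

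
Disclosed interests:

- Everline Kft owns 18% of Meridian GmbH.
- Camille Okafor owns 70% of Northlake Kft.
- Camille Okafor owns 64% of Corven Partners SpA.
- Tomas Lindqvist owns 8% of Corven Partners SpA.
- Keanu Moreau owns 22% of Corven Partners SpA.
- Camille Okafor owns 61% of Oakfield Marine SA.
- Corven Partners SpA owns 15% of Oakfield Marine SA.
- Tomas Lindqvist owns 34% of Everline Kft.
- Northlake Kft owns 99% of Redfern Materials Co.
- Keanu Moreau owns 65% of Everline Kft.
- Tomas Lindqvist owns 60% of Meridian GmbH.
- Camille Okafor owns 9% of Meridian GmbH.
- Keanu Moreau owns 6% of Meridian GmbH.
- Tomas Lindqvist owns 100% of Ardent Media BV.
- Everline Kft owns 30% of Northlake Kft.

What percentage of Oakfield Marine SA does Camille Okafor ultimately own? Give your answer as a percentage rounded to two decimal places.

70.60%

Camille reaches Oakfield along 2 paths.
Via Corven: 64% × 15% = 9.6%.
Direct stake: 61% = 61%.
Total: 9.6% + 61% = 70.6%.
Rounded: 70.60%.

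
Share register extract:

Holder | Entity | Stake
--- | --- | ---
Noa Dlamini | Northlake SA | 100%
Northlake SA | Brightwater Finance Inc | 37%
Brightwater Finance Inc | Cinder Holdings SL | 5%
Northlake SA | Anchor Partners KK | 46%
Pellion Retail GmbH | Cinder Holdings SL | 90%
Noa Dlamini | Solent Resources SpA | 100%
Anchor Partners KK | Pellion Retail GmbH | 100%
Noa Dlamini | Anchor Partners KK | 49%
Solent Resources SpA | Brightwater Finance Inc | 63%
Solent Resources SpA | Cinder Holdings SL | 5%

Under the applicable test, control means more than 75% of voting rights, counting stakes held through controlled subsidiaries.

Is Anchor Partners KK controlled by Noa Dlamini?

Yes

Noa holds 100% of Northlake, so Noa controls Northlake.
Noa and Northlake together hold 49% + 46% = 95% of Anchor, so Noa controls Anchor.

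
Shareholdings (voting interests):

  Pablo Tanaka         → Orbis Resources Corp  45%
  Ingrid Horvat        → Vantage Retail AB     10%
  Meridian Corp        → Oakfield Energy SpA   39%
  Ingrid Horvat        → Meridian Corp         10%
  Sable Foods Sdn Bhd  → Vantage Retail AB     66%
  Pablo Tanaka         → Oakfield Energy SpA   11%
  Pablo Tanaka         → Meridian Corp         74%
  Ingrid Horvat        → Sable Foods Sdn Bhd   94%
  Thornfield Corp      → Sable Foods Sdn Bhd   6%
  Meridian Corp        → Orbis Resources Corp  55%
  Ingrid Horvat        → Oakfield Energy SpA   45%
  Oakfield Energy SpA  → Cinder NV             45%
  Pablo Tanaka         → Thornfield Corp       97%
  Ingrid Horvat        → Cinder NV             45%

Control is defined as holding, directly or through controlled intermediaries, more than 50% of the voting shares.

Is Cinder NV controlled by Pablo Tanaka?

Pablo holds 74% of Meridian, so Pablo controls Meridian.
Pablo holds 97% of Thornfield, so Pablo controls Thornfield.
Pablo and Meridian together hold 45% + 55% = 100% of Orbis, so Pablo controls Orbis.
Neither Pablo nor any entity Pablo controls holds any voting interest in Cinder.
So Pablo does not control Cinder.

No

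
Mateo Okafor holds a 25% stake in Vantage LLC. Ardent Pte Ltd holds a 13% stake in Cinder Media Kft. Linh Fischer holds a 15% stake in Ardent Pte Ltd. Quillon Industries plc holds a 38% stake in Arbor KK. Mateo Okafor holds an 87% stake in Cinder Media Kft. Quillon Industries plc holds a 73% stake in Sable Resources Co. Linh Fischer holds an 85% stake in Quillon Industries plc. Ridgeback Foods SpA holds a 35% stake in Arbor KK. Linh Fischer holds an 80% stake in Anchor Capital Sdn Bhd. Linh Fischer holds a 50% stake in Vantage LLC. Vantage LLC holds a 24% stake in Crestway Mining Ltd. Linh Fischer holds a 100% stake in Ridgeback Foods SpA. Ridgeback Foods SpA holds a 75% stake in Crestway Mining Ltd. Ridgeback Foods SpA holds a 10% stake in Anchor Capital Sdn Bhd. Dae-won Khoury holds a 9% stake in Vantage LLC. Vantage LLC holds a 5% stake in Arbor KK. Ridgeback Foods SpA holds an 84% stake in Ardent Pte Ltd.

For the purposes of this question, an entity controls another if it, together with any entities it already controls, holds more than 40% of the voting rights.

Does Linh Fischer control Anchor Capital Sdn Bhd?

Linh holds 100% of Ridgeback, so Linh controls Ridgeback.
Linh and Ridgeback together hold 80% + 10% = 90% of Anchor, so Linh controls Anchor.

Yes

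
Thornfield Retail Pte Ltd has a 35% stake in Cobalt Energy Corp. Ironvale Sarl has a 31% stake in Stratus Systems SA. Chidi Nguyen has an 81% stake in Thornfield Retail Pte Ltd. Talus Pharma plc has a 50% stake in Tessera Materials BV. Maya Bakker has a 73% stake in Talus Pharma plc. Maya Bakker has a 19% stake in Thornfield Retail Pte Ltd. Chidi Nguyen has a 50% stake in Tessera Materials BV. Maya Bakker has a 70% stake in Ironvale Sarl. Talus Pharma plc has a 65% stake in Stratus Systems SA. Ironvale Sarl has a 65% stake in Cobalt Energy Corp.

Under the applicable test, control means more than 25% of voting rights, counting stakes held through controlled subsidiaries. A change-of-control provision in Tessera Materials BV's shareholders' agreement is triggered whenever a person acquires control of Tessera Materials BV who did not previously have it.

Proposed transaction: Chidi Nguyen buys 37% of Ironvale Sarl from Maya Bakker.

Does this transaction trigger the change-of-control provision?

No

The purchase adds only to Chidi's holdings (Maya's stake shrinks), so Chidi is the only person who could newly come to control Tessera.
Chidi holds 50% of Tessera, so Chidi controls Tessera.
So Chidi already controls Tessera before the transaction.
After the purchase, Chidi holds 37% of Ironvale directly, and Maya's stake falls to 33%.
Chidi controlled Tessera already, so this is not a new person acquiring control; every other person's position is unchanged or reduced.
No new person acquires control, so the clause is not triggered.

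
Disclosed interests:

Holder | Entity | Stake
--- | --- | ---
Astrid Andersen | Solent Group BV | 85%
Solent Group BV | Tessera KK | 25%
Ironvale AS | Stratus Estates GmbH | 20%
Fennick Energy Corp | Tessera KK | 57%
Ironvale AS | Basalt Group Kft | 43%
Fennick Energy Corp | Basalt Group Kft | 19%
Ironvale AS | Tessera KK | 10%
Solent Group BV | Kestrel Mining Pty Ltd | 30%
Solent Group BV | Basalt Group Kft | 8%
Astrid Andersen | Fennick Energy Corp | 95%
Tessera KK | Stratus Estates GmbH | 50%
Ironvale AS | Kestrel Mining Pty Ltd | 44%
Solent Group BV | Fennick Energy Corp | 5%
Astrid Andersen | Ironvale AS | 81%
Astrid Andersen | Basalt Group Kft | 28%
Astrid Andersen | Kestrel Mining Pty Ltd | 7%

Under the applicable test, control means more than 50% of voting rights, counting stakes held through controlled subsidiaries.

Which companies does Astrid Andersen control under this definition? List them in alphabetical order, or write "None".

Astrid holds 85% of Solent, so Astrid controls Solent.
Astrid and Solent together hold 95% + 5% = 100% of Fennick, so Astrid controls Fennick.
Astrid holds 81% of Ironvale, so Astrid controls Ironvale.
Ironvale and Fennick and Solent together hold 10% + 57% + 25% = 92% of Tessera, so Astrid controls Tessera.
Solent and Astrid and Ironvale and Fennick together hold 8% + 28% + 43% + 19% = 98% of Basalt, so Astrid controls Basalt.
Solent and Ironvale and Astrid together hold 30% + 44% + 7% = 81% of Kestrel, so Astrid controls Kestrel.
Tessera and Ironvale together hold 50% + 20% = 70% of Stratus, so Astrid controls Stratus.

Basalt Group Kft, Fennick Energy Corp, Ironvale AS, Kestrel Mining Pty Ltd, Solent Group BV, Stratus Estates GmbH, Tessera KK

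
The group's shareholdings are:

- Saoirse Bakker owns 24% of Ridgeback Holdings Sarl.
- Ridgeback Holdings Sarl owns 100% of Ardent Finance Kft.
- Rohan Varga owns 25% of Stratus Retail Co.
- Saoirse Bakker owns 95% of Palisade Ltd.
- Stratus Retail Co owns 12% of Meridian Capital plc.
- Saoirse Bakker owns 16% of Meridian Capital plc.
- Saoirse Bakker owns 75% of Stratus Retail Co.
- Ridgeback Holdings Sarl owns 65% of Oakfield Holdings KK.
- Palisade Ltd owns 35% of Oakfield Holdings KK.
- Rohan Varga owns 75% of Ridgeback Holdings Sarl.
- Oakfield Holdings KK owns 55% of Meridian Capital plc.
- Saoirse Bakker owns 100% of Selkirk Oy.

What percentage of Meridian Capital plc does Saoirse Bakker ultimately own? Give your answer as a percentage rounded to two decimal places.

Saoirse reaches Meridian along 4 paths.
Via Palisade → Oakfield: 95% × 35% × 55% = 18.2875%.
Via Ridgeback → Oakfield: 24% × 65% × 55% = 8.58%.
Via Stratus: 75% × 12% = 9%.
Direct stake: 16% = 16%.
Total: 18.2875% + 8.58% + 9% + 16% = 51.8675%.
Rounded: 51.87%.

51.87%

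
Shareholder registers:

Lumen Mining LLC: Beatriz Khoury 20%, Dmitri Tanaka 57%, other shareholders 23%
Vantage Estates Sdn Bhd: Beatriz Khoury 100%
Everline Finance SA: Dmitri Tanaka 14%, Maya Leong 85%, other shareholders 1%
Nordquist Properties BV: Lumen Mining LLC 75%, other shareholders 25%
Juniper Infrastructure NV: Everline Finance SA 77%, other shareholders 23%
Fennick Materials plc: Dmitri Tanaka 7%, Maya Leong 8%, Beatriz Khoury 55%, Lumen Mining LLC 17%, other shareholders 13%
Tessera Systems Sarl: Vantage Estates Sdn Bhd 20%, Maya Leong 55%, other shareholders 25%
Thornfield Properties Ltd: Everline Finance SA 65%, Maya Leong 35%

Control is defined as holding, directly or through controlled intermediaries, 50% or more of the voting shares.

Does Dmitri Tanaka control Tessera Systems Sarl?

Dmitri holds 57% of Lumen, so Dmitri controls Lumen.
Lumen holds 75% of Nordquist, so Dmitri controls Nordquist.
Neither Dmitri nor any entity Dmitri controls holds any voting interest in Tessera.
So Dmitri does not control Tessera.

No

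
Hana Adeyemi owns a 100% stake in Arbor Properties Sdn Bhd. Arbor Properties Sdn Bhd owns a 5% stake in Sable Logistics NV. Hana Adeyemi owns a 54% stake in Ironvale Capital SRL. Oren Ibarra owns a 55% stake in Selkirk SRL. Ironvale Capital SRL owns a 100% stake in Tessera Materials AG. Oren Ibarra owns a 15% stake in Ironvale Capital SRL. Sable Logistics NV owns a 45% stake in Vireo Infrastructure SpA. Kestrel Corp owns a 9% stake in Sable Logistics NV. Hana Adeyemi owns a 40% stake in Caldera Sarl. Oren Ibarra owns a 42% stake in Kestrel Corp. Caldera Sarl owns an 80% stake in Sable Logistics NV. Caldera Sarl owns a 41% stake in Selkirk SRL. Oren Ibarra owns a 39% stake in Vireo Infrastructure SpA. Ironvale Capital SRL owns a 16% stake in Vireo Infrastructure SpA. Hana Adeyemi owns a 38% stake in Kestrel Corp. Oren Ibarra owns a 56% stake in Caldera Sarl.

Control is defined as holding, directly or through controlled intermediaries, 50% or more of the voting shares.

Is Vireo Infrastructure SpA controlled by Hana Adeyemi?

Hana holds 100% of Arbor, so Hana controls Arbor.
Hana holds 54% of Ironvale, so Hana controls Ironvale.
Ironvale holds 100% of Tessera, so Hana controls Tessera.
In Vireo, Hana's side holds only 16%, not ≥ 50%.
So Hana does not control Vireo.

No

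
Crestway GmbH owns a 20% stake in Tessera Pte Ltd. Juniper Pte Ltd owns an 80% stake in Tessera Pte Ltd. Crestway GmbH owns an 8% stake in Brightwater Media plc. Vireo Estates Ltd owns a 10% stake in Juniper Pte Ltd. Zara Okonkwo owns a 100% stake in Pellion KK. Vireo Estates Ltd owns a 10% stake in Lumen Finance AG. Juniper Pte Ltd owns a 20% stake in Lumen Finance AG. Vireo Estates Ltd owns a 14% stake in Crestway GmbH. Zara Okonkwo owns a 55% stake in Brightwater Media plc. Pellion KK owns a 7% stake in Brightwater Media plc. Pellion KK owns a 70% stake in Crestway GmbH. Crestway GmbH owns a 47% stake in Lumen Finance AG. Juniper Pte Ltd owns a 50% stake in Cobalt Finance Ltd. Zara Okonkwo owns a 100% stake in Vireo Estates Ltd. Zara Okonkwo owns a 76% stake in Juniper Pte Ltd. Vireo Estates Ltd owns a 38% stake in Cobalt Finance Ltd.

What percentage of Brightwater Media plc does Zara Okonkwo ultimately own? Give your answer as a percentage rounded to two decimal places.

68.72%

Zara reaches Brightwater along 4 paths.
Via Vireo → Crestway: 100% × 14% × 8% = 1.12%.
Via Pellion → Crestway: 100% × 70% × 8% = 5.6%.
Via Pellion: 100% × 7% = 7%.
Direct stake: 55% = 55%.
Total: 1.12% + 5.6% + 7% + 55% = 68.72%.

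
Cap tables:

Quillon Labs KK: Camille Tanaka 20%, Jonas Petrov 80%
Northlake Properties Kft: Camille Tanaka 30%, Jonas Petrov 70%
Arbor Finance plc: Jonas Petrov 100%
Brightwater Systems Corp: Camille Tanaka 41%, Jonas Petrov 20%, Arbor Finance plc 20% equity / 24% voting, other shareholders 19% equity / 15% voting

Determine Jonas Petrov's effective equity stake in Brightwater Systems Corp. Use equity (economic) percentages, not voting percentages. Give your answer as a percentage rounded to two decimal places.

40.00%

Jonas reaches Brightwater along 2 paths.
Direct stake: 20% = 20%.
Via Arbor: 100% × 20% = 20%.
Total: 20% + 20% = 40%.
Rounded: 40.00%.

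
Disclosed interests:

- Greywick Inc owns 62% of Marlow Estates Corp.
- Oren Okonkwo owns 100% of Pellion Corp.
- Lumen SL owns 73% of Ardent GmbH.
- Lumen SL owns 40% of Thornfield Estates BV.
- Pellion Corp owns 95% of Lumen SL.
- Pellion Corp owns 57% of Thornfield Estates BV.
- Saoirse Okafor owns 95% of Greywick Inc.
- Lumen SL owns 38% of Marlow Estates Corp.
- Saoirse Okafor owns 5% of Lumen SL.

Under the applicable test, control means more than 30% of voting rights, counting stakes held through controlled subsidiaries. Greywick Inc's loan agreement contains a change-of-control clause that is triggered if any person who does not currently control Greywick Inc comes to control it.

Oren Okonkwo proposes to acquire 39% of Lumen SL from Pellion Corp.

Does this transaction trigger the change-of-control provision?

No

The purchase adds only to Oren's holdings (Pellion's stake shrinks), so Oren is the only person who could newly come to control Greywick.
Oren holds 100% of Pellion, so Oren controls Pellion.
Pellion holds 95% of Lumen, so Oren controls Lumen.
Pellion and Lumen together hold 57% + 40% = 97% of Thornfield, so Oren controls Thornfield.
Lumen holds 38% of Marlow, so Oren controls Marlow.
Lumen holds 73% of Ardent, so Oren controls Ardent.
Neither Oren nor any entity Oren controls holds any voting interest in Greywick.
So before the transaction, Oren does not control Greywick.
After the purchase, Oren holds 39% of Lumen directly, and Pellion's stake falls to 56%.
Pellion and Oren together hold 56% + 39% = 95% of Lumen, so Oren controls Lumen.
After the transaction, neither Oren nor any entity Oren controls holds a voting interest in Greywick, so Oren still does not control it.
No new person acquires control, so the clause is not triggered.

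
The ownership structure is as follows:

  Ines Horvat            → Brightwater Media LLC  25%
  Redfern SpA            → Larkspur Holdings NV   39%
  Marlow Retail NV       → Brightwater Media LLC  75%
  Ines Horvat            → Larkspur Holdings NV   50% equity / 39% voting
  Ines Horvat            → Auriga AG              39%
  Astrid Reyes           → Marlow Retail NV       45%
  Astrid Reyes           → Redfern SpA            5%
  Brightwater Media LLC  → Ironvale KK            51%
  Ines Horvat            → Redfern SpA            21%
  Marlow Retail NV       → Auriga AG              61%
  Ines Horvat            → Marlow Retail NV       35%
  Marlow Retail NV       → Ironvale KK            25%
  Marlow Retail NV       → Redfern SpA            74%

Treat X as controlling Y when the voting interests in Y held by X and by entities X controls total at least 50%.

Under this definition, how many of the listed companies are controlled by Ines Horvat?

0

Ines's largest direct stake is 39% in Auriga, which does not meet the threshold.
Ines controls 0 companies.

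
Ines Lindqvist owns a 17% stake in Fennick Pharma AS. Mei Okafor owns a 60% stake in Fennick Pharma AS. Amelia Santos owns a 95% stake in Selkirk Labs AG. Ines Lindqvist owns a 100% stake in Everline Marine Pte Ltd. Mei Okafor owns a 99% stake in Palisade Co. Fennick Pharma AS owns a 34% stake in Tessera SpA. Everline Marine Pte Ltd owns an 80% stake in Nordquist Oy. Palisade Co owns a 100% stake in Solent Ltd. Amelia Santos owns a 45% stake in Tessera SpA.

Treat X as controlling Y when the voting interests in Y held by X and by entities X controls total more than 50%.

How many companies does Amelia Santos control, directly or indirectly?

1

Amelia holds 95% of Selkirk, so Amelia controls Selkirk.
No other company's threshold is met.
Amelia controls 1 company.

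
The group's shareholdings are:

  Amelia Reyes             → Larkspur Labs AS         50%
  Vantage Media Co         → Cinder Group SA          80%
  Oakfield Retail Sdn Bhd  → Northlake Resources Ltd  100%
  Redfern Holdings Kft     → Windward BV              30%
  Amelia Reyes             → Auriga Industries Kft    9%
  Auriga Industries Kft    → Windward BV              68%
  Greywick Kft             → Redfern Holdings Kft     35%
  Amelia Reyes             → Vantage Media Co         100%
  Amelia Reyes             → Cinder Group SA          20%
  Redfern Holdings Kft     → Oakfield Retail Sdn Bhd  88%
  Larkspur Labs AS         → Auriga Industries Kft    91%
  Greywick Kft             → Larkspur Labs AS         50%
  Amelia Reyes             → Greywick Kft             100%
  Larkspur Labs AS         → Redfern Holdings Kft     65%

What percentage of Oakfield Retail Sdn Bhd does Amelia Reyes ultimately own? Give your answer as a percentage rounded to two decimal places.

Amelia reaches Oakfield along 3 paths.
Via Greywick → Redfern: 100% × 35% × 88% = 30.8%.
Via Larkspur → Redfern: 50% × 65% × 88% = 28.6%.
Via Greywick → Larkspur → Redfern: 100% × 50% × 65% × 88% = 28.6%.
Total: 30.8% + 28.6% + 28.6% = 88%.
Rounded: 88.00%.

88.00%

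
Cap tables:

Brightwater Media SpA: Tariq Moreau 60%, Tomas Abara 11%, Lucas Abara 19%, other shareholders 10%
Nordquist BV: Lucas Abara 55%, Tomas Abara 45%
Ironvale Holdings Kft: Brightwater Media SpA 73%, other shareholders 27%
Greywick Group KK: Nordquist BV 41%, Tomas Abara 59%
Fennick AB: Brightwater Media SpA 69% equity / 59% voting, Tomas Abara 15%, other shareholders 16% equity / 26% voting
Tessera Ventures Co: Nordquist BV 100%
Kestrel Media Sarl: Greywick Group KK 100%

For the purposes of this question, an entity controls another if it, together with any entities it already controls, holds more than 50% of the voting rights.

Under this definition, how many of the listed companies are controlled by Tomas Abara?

2

Tomas holds 59% of Greywick, so Tomas controls Greywick.
Greywick holds 100% of Kestrel, so Tomas controls Kestrel.
No other company's threshold is met.
Tomas controls 2 companies.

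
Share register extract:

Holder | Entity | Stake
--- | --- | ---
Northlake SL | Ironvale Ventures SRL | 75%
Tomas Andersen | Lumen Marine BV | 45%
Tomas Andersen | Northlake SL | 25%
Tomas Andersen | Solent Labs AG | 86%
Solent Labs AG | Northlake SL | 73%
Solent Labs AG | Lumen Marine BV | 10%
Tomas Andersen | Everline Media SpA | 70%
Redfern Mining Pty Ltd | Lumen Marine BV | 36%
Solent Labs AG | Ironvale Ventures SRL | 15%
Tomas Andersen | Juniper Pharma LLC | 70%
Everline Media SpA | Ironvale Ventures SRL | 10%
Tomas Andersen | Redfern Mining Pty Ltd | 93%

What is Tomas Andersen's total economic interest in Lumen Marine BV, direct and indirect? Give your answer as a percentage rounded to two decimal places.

Tomas reaches Lumen along 3 paths.
Via Solent: 86% × 10% = 8.6%.
Direct stake: 45% = 45%.
Via Redfern: 93% × 36% = 33.48%.
Total: 8.6% + 45% + 33.48% = 87.08%.

87.08%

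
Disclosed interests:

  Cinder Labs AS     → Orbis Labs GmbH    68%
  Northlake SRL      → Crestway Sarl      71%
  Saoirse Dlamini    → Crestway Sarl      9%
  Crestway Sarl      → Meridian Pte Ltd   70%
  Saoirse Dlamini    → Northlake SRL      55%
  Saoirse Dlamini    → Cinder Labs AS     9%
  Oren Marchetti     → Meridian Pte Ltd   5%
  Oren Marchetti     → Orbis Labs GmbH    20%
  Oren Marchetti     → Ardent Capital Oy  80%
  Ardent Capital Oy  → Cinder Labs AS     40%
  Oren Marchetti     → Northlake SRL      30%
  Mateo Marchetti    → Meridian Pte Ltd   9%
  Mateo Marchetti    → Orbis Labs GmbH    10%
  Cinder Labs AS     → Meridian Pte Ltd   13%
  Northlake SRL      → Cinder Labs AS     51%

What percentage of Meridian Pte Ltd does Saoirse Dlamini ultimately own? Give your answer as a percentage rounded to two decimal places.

Saoirse reaches Meridian along 4 paths.
Via Northlake → Crestway: 55% × 71% × 70% = 27.335%.
Via Crestway: 9% × 70% = 6.3%.
Via Cinder: 9% × 13% = 1.17%.
Via Northlake → Cinder: 55% × 51% × 13% = 3.6465%.
Total: 27.335% + 6.3% + 1.17% + 3.6465% = 38.4515%.
Rounded: 38.45%.

38.45%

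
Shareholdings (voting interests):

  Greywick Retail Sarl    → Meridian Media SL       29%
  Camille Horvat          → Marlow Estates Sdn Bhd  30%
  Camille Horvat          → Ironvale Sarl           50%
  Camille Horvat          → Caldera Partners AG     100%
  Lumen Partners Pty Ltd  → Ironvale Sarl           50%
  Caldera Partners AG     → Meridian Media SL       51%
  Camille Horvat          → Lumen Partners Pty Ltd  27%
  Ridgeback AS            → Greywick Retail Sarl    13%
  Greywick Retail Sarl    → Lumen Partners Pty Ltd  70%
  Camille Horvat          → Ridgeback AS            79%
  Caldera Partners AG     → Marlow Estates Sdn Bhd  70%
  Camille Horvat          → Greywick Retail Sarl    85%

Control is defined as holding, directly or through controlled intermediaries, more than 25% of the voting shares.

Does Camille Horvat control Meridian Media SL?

Camille holds 100% of Caldera, so Camille controls Caldera.
Camille holds 79% of Ridgeback, so Camille controls Ridgeback.
Ridgeback and Camille together hold 13% + 85% = 98% of Greywick, so Camille controls Greywick.
Greywick and Caldera together hold 29% + 51% = 80% of Meridian, so Camille controls Meridian.

Yes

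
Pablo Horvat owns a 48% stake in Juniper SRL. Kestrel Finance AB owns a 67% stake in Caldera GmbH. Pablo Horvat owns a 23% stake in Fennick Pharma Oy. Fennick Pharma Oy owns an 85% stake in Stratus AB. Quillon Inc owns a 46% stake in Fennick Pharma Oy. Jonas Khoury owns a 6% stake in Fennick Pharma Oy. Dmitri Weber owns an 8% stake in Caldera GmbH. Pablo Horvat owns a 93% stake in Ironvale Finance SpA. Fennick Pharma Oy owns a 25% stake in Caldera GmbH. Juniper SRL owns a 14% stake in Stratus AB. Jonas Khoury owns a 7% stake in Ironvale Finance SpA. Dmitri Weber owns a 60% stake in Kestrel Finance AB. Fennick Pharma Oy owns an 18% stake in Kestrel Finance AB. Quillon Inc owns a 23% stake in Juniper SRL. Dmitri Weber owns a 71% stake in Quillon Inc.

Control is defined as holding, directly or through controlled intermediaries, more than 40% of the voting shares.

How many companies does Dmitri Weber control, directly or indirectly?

5

Dmitri holds 71% of Quillon, so Dmitri controls Quillon.
Quillon holds 46% of Fennick, so Dmitri controls Fennick.
Dmitri and Fennick together hold 60% + 18% = 78% of Kestrel, so Dmitri controls Kestrel.
Fennick and Dmitri and Kestrel together hold 25% + 8% + 67% = 100% of Caldera, so Dmitri controls Caldera.
Fennick holds 85% of Stratus, so Dmitri controls Stratus.
No other company's threshold is met.
Dmitri controls 5 companies.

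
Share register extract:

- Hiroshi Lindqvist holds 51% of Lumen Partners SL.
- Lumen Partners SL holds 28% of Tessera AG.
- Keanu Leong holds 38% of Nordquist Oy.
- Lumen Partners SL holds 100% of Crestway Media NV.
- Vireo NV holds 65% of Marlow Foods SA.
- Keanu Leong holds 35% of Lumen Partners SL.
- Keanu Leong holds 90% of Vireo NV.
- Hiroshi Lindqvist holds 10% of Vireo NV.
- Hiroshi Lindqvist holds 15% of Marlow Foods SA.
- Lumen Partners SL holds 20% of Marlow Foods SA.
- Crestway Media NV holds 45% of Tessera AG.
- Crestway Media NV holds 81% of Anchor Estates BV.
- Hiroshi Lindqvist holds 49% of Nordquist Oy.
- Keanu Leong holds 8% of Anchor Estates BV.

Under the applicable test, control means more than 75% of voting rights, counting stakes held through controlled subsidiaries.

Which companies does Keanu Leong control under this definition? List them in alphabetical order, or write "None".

Vireo NV

Keanu holds 90% of Vireo, so Keanu controls Vireo.
No other company's threshold is met.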